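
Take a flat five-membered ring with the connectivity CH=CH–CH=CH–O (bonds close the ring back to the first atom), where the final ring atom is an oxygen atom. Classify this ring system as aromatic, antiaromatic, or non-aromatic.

Aromatic

The p orbitals form a continuous loop: every atom in a ring double bond is sp² and brings one electron to the p orbital; the oxygen donates one lone pair from its p orbital. The ring is fully conjugated.
π-electron count: 2 × 2 = 4 from the double-bond units + 2 from the O atom = 6.
6 = 4(1) + 2, which satisfies Hückel's 4n+2 rule.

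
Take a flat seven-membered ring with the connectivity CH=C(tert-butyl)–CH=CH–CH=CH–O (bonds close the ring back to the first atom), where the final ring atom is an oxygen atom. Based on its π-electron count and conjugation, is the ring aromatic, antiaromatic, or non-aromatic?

The p orbitals form a continuous loop: every atom in a ring double bond is sp² and brings one electron to the p orbital; the oxygen donates one lone pair from its p orbital. The ring is fully conjugated.
Tallying contributions gives 3 × 2 = 6 from the double-bond units + 2 from the O atom = 8.
A 4n π count (8, n = 2) in a planar conjugated ring means antiaromatic.

Antiaromatic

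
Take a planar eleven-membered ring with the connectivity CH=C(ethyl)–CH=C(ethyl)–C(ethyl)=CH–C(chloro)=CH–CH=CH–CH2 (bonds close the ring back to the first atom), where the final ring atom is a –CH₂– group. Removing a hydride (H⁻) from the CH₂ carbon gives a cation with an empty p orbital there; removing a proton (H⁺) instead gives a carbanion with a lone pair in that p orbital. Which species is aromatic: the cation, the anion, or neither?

In both ions every ring atom is sp² and contributes a p orbital, so both rings are fully conjugated.
Cation: 5 × 2 + 0 = 10 π electrons → 4(2)+2, aromatic.
Anion: 5 × 2 + 2 = 12 π electrons → 4(3), antiaromatic.

The cation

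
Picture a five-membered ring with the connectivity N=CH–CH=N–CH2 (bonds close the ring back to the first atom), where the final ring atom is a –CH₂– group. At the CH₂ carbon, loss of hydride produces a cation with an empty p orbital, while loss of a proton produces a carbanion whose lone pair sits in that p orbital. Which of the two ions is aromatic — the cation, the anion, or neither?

The anion

Once that carbon is sp², every ring atom has a p orbital and both ions are fully conjugated.
Cation: 2 × 2 + 0 = 4 π electrons → 4(1), antiaromatic.
Anion: 2 × 2 + 2 = 6 π electrons → 4(1)+2, aromatic.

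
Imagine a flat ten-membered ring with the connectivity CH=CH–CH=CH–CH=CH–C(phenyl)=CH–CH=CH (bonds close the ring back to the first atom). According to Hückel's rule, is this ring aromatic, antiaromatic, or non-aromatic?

Aromatic

Every ring atom contributes a p orbital perpendicular to the ring (each doubly-bonded ring atom is sp² with one p-orbital electron), so the π system is cyclic and fully conjugated.
Adding the contributions, 5 × 2 = 10 from the 5 double-bond units.
10 = 4(2) + 2, which satisfies Hückel's 4n+2 rule.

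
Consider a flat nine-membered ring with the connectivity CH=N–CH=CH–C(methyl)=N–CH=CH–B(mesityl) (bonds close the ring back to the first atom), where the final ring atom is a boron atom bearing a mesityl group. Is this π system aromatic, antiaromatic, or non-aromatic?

Every ring atom contributes a p orbital perpendicular to the ring (the double-bond atoms are sp², each contributing one p electron; the doubly-bonded nitrogens are pyridine-type — their lone pairs lie in the ring plane, leaving one electron in the p orbital; the boron has an empty p orbital), so the π system is cyclic and fully conjugated.
Tallying contributions gives 4 × 2 = 8 from the double-bond units + 0 from the B(mesityl) atom = 8.
With 8 = 4·2 π electrons, Hückel's rule classifies the planar ring as antiaromatic.

Antiaromatic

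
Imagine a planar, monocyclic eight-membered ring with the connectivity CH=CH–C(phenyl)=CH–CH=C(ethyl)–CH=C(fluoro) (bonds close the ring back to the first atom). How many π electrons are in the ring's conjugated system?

8

Every ring atom contributes a p orbital perpendicular to the ring (every atom in a ring double bond is sp² and brings one electron to the p orbital), so the π system is cyclic and fully conjugated.
Counting π electrons: 4 × 2 = 8 from the 4 double-bond units.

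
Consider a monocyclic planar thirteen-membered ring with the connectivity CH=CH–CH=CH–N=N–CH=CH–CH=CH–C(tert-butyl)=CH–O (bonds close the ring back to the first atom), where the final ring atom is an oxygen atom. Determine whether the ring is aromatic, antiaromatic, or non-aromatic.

Aromatic

The p orbitals form a continuous loop: every atom in a ring double bond is sp² and brings one electron to the p orbital; each =N– nitrogen is pyridine-type (lone pair in the sp² plane, one electron in the p orbital); the oxygen donates one lone pair from its p orbital. The ring is fully conjugated.
Counting π electrons: 6 × 2 = 12 from the double-bond units + 2 from the O atom = 14.
14 = 4(3) + 2, which satisfies Hückel's 4n+2 rule.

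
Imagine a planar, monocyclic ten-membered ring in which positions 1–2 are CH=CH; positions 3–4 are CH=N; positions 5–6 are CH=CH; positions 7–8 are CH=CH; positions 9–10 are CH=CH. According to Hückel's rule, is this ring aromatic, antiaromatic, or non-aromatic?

All ring atoms are sp² and supply a p orbital to the ring (each doubly-bonded ring atom is sp² with one p-orbital electron; each =N– nitrogen is pyridine-type (lone pair in the sp² plane, one electron in the p orbital)); the conjugation is uninterrupted.
Adding the contributions, 5 × 2 = 10 from the 5 double-bond units.
With 10 π electrons (n = 2), the Hückel 4n+2 condition holds.

Aromatic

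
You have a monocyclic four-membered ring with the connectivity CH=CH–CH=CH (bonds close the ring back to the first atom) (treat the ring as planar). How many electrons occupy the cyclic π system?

4

Every ring atom contributes a p orbital perpendicular to the ring (every atom in a ring double bond is sp² and brings one electron to the p orbital), so the π system is cyclic and fully conjugated.
Counting π electrons: 2 × 2 = 4 from the 2 double-bond units.
(This ring is cyclobutadiene.)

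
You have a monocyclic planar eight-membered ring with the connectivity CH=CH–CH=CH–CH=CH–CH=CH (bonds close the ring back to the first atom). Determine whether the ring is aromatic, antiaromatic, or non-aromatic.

The p orbitals form a continuous loop: each doubly-bonded ring atom is sp² with one p-orbital electron. The ring is fully conjugated.
Counting π electrons: 4 × 2 = 8 from the 4 double-bond units.
8 is a 4n count (n = 2), so the planar conjugated ring is antiaromatic.

Antiaromatic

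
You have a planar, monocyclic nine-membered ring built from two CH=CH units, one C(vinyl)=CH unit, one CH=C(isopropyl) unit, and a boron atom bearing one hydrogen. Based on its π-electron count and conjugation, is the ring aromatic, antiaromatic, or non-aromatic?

All ring atoms are sp² and supply a p orbital to the ring (each doubly-bonded ring atom is sp² with one p-orbital electron; the boron has an empty p orbital); the conjugation is uninterrupted.
π-electron count: 4 × 2 = 8 from the double-bond units + 0 from the BH atom = 8.
8 is a 4n count (n = 2), so the planar conjugated ring is antiaromatic.

Antiaromatic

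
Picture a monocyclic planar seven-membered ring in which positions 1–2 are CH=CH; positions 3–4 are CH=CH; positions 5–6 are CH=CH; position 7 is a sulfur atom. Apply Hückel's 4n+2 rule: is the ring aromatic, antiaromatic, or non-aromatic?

Antiaromatic

All ring atoms are sp² and supply a p orbital to the ring (each doubly-bonded ring atom is sp² with one p-orbital electron; the sulfur donates one lone pair from its p orbital); the conjugation is uninterrupted.
π-electron count: 3 × 2 = 6 from the double-bond units + 2 from the S atom = 8.
With 8 = 4·2 π electrons, Hückel's rule classifies the planar ring as antiaromatic.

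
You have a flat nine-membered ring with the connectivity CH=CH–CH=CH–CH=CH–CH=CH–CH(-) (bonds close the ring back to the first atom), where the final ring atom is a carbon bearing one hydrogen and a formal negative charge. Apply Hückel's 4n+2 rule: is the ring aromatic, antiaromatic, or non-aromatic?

Aromatic

The p orbitals form a continuous loop: each doubly-bonded ring atom is sp² with one p-orbital electron; the carbanion's lone pair occupies the p orbital. The ring is fully conjugated.
Adding the contributions, 4 × 2 = 8 from the double-bond units + 2 from the CH(-) atom = 10.
Since 10 = 4·2 + 2, the ring meets the 4n+2 criterion.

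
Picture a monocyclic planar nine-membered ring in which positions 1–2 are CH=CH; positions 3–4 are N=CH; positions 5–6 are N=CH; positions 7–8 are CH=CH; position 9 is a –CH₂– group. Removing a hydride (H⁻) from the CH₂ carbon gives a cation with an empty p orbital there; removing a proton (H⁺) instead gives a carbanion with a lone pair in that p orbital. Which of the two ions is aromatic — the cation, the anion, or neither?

The anion

Once that carbon is sp², every ring atom has a p orbital and both ions are fully conjugated.
Cation: 4 × 2 + 0 = 8 π electrons → 4(2), antiaromatic.
Anion: 4 × 2 + 2 = 10 π electrons → 4(2)+2, aromatic.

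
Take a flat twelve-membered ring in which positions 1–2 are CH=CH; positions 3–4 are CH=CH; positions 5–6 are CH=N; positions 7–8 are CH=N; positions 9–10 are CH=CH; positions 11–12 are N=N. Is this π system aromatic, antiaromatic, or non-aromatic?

Antiaromatic

Every ring atom contributes a p orbital perpendicular to the ring (each doubly-bonded ring atom is sp² with one p-orbital electron; the doubly-bonded nitrogens are pyridine-type — their lone pairs lie in the ring plane, leaving one electron in the p orbital), so the π system is cyclic and fully conjugated.
π-electron count: 6 × 2 = 12 from the 6 double-bond units.
12 = 4(3); a planar, fully conjugated 4n system is antiaromatic.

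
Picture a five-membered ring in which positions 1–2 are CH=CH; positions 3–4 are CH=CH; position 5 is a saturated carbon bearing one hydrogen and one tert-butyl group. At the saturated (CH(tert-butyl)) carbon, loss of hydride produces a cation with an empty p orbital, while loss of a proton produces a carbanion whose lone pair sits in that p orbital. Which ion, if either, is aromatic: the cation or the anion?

Both ions have a continuous loop of p orbitals — each ring atom is sp².
Cation: 2 × 2 + 0 = 4 π electrons → 4(1), antiaromatic.
Anion: 2 × 2 + 2 = 6 π electrons → 4(1)+2, aromatic.

The anion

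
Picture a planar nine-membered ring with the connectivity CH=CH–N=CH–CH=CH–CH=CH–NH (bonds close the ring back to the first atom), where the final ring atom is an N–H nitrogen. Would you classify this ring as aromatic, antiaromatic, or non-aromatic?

Aromatic

The p orbitals form a continuous loop: each doubly-bonded ring atom is sp² with one p-orbital electron; each sp² =N– keeps its lone pair in-plane and puts one electron into the π system; the pyrrole-type nitrogen donates its lone pair from the p orbital. The ring is fully conjugated.
Tallying contributions gives 4 × 2 = 8 from the double-bond units + 2 from the NH atom = 10.
With 10 π electrons (n = 2), the Hückel 4n+2 condition holds.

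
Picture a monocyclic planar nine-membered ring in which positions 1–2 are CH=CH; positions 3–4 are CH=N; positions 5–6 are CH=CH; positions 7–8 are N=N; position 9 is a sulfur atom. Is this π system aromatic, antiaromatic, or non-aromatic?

The p orbitals form a continuous loop: the double-bond atoms are sp², each contributing one p electron; each =N– nitrogen is pyridine-type (lone pair in the sp² plane, one electron in the p orbital); the sulfur donates one lone pair from its p orbital. The ring is fully conjugated.
π-electron count: 4 × 2 = 8 from the double-bond units + 2 from the S atom = 10.
With 10 π electrons (n = 2), the Hückel 4n+2 condition holds.

Aromatic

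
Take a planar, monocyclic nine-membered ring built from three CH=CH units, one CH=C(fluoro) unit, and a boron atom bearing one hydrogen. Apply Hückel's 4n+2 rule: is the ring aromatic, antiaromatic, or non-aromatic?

Check conjugation: each doubly-bonded ring atom is sp² with one p-orbital electron; the boron has an empty p orbital — every position has a p orbital, so the cyclic π system is continuous.
Counting π electrons: 4 × 2 = 8 from the double-bond units + 0 from the BH atom = 8.
With 8 = 4·2 π electrons, Hückel's rule classifies the planar ring as antiaromatic.

Antiaromatic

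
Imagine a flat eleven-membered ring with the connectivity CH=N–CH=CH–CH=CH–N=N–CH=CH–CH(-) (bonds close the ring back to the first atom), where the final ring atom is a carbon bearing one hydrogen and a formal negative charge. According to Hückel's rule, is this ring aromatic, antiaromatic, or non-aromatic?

The p orbitals form a continuous loop: the double-bond atoms are sp², each contributing one p electron; the doubly-bonded nitrogens are pyridine-type — their lone pairs lie in the ring plane, leaving one electron in the p orbital; the carbanion's lone pair occupies the p orbital. The ring is fully conjugated.
Counting π electrons: 5 × 2 = 10 from the double-bond units + 2 from the CH(-) atom = 12.
A 4n π count (12, n = 3) in a planar conjugated ring means antiaromatic.

Antiaromatic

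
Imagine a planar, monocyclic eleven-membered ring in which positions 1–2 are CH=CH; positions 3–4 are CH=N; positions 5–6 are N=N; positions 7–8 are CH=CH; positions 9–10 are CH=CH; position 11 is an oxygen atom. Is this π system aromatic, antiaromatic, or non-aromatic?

The p orbitals form a continuous loop: each doubly-bonded ring atom is sp² with one p-orbital electron; each =N– nitrogen is pyridine-type (lone pair in the sp² plane, one electron in the p orbital); the oxygen donates one lone pair from its p orbital. The ring is fully conjugated.
Counting π electrons: 5 × 2 = 10 from the double-bond units + 2 from the O atom = 12.
12 = 4(3); a planar, fully conjugated 4n system is antiaromatic.

Antiaromatic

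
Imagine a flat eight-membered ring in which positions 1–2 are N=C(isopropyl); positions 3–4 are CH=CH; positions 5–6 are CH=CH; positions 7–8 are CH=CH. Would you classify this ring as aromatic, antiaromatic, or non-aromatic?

Antiaromatic

The p orbitals form a continuous loop: the double-bond atoms are sp², each contributing one p electron; the doubly-bonded nitrogens are pyridine-type — their lone pairs lie in the ring plane, leaving one electron in the p orbital. The ring is fully conjugated.
π-electron count: 4 × 2 = 8 from the 4 double-bond units.
8 = 4(2); a planar, fully conjugated 4n system is antiaromatic.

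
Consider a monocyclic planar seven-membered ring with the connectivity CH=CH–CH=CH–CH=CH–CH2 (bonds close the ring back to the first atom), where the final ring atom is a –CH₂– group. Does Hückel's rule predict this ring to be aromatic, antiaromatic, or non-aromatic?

Non-aromatic

The CH2 carbon is saturated: the tetrahedral CH₂ carbon is sp³ and has no p orbital in the ring π system. Conjugation is not continuous around the ring.
Broken conjugation rules out both aromaticity and antiaromaticity.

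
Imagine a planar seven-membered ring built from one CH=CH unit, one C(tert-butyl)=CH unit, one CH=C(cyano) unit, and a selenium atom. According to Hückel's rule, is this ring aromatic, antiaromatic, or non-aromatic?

Check conjugation: every atom in a ring double bond is sp² and brings one electron to the p orbital; the selenium donates one lone pair from its p orbital — every position has a p orbital, so the cyclic π system is continuous.
π-electron count: 3 × 2 = 6 from the double-bond units + 2 from the Se atom = 8.
8 is a 4n count (n = 2), so the planar conjugated ring is antiaromatic.

Antiaromatic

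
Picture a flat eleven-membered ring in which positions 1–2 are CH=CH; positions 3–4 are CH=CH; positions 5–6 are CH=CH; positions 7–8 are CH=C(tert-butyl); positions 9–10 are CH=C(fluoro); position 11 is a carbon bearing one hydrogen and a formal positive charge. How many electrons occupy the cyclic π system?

10

Every ring atom contributes a p orbital perpendicular to the ring (every atom in a ring double bond is sp² and brings one electron to the p orbital; the carbocation has an empty p orbital), so the π system is cyclic and fully conjugated.
Adding the contributions, 5 × 2 = 10 from the double-bond units + 0 from the CH(+) atom = 10.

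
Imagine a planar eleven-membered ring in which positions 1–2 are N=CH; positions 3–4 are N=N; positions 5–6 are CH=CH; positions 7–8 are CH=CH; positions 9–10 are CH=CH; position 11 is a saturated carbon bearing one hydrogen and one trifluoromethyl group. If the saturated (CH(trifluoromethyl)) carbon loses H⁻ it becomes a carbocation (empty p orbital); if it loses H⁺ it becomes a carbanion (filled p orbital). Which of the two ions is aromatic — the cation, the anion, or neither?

Both ions have a continuous loop of p orbitals — each ring atom is sp².
Cation: 5 × 2 + 0 = 10 π electrons → 4(2)+2, aromatic.
Anion: 5 × 2 + 2 = 12 π electrons → 4(3), antiaromatic.

The cation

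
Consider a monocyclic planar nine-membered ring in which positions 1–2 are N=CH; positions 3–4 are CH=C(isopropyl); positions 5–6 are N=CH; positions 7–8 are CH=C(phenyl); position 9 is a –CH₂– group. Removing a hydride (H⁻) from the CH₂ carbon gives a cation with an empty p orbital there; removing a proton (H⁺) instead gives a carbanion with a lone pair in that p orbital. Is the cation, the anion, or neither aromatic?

Both ions have a continuous loop of p orbitals — each ring atom is sp².
Cation: 4 × 2 + 0 = 8 π electrons → 4(2), antiaromatic.
Anion: 4 × 2 + 2 = 10 π electrons → 4(2)+2, aromatic.

The anion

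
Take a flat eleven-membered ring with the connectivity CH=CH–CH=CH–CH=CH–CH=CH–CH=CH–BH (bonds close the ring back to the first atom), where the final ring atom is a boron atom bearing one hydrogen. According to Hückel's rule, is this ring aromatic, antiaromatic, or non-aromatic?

All ring atoms are sp² and supply a p orbital to the ring (every atom in a ring double bond is sp² and brings one electron to the p orbital; the boron has an empty p orbital); the conjugation is uninterrupted.
Tallying contributions gives 5 × 2 = 10 from the double-bond units + 0 from the BH atom = 10.
10 = 4(2) + 2, which satisfies Hückel's 4n+2 rule.

Aromatic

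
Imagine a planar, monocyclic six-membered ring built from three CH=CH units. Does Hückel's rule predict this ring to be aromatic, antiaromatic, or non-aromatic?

Aromatic

Every ring atom contributes a p orbital perpendicular to the ring (the double-bond atoms are sp², each contributing one p electron), so the π system is cyclic and fully conjugated.
Counting π electrons: 3 × 2 = 6 from the 3 double-bond units.
That gives a 4n+2 count (6, n = 1).
(This ring is benzene.)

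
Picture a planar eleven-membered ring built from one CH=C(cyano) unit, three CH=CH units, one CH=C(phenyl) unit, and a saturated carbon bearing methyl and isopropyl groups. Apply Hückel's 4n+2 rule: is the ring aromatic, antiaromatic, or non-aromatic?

The C(methyl)(isopropyl) position has four σ bonds — that saturated carbon is sp³ and has no p orbital in the ring π system — so the cyclic conjugation is interrupted.
A ring that is not fully conjugated cannot be aromatic or antiaromatic regardless of its π-electron count.

Non-aromatic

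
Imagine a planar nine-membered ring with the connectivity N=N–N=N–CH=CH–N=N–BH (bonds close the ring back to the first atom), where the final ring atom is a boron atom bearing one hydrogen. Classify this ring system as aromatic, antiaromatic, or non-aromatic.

The p orbitals form a continuous loop: every atom in a ring double bond is sp² and brings one electron to the p orbital; each sp² =N– keeps its lone pair in-plane and puts one electron into the π system; the boron has an empty p orbital. The ring is fully conjugated.
Counting π electrons: 4 × 2 = 8 from the double-bond units + 0 from the BH atom = 8.
8 is a 4n count (n = 2), so the planar conjugated ring is antiaromatic.

Antiaromatic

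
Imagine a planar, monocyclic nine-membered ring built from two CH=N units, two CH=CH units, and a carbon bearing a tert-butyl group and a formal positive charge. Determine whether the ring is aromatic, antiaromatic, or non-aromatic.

Antiaromatic

All ring atoms are sp² and supply a p orbital to the ring (the double-bond atoms are sp², each contributing one p electron; each sp² =N– keeps its lone pair in-plane and puts one electron into the π system; the carbocation has an empty p orbital); the conjugation is uninterrupted.
Counting π electrons: 4 × 2 = 8 from the double-bond units + 0 from the C(tert-butyl)(+) atom = 8.
8 is a 4n count (n = 2), so the planar conjugated ring is antiaromatic.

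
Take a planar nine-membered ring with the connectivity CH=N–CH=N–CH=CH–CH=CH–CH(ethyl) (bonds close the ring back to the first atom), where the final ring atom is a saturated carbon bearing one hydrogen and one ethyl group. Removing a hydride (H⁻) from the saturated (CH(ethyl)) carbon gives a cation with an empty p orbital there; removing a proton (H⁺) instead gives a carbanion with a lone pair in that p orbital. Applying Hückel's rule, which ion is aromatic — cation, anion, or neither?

The anion

Once that carbon is sp², every ring atom has a p orbital and both ions are fully conjugated.
Cation: 4 × 2 + 0 = 8 π electrons → 4(2), antiaromatic.
Anion: 4 × 2 + 2 = 10 π electrons → 4(2)+2, aromatic.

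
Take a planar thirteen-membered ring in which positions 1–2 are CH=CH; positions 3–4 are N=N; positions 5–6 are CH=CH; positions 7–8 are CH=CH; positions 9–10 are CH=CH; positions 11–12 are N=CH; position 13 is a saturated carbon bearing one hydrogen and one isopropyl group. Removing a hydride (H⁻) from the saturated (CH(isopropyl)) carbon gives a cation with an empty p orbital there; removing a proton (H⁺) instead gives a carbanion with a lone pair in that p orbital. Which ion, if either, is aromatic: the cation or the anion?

The anion

Once that carbon is sp², every ring atom has a p orbital and both ions are fully conjugated.
Cation: 6 × 2 + 0 = 12 π electrons → 4(3), antiaromatic.
Anion: 6 × 2 + 2 = 14 π electrons → 4(3)+2, aromatic.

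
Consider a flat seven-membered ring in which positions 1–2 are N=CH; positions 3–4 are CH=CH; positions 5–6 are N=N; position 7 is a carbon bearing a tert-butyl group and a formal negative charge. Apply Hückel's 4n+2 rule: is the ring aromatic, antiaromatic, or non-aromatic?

All ring atoms are sp² and supply a p orbital to the ring (every atom in a ring double bond is sp² and brings one electron to the p orbital; each =N– nitrogen is pyridine-type (lone pair in the sp² plane, one electron in the p orbital); the carbanion's lone pair occupies the p orbital); the conjugation is uninterrupted.
π-electron count: 3 × 2 = 6 from the double-bond units + 2 from the C(tert-butyl)(-) atom = 8.
8 = 4(2); a planar, fully conjugated 4n system is antiaromatic.

Antiaromatic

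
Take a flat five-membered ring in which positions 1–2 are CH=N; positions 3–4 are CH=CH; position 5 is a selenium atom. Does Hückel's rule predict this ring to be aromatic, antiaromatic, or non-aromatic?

Aromatic

All ring atoms are sp² and supply a p orbital to the ring (every atom in a ring double bond is sp² and brings one electron to the p orbital; the doubly-bonded nitrogens are pyridine-type — their lone pairs lie in the ring plane, leaving one electron in the p orbital; the selenium donates one lone pair from its p orbital); the conjugation is uninterrupted.
Tallying contributions gives 2 × 2 = 4 from the double-bond units + 2 from the Se atom = 6.
With 6 π electrons (n = 1), the Hückel 4n+2 condition holds.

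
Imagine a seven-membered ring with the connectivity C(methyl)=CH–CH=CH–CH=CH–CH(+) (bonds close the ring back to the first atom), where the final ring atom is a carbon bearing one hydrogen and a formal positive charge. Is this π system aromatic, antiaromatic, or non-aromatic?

Aromatic

Every ring atom contributes a p orbital perpendicular to the ring (each doubly-bonded ring atom is sp² with one p-orbital electron; the carbocation has an empty p orbital), so the π system is cyclic and fully conjugated.
Tallying contributions gives 3 × 2 = 6 from the double-bond units + 0 from the CH(+) atom = 6.
Since 6 = 4·1 + 2, the ring meets the 4n+2 criterion.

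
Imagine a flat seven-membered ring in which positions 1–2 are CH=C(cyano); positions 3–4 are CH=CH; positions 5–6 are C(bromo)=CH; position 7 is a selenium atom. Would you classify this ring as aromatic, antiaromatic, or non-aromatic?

The p orbitals form a continuous loop: each doubly-bonded ring atom is sp² with one p-orbital electron; the selenium donates one lone pair from its p orbital. The ring is fully conjugated.
π-electron count: 3 × 2 = 6 from the double-bond units + 2 from the Se atom = 8.
A 4n π count (8, n = 2) in a planar conjugated ring means antiaromatic.

Antiaromatic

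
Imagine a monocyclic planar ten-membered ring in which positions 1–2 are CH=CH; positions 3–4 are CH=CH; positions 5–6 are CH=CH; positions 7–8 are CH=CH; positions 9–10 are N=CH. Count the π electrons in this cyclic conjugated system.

10

All ring atoms are sp² and supply a p orbital to the ring (each doubly-bonded ring atom is sp² with one p-orbital electron; each sp² =N– keeps its lone pair in-plane and puts one electron into the π system); the conjugation is uninterrupted.
Tallying contributions gives 5 × 2 = 10 from the 5 double-bond units.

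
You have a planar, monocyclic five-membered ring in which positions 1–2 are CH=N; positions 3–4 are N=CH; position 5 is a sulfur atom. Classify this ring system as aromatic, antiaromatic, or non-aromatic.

Aromatic

The p orbitals form a continuous loop: each doubly-bonded ring atom is sp² with one p-orbital electron; each =N– nitrogen is pyridine-type (lone pair in the sp² plane, one electron in the p orbital); the sulfur donates one lone pair from its p orbital. The ring is fully conjugated.
Adding the contributions, 2 × 2 = 4 from the double-bond units + 2 from the S atom = 6.
6 = 4(1) + 2, which satisfies Hückel's 4n+2 rule.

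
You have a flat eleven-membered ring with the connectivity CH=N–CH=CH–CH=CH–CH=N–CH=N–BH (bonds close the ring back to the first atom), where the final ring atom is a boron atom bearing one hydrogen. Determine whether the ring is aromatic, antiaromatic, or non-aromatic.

Check conjugation: the double-bond atoms are sp², each contributing one p electron; the doubly-bonded nitrogens are pyridine-type — their lone pairs lie in the ring plane, leaving one electron in the p orbital; the boron has an empty p orbital — every position has a p orbital, so the cyclic π system is continuous.
π-electron count: 5 × 2 = 10 from the double-bond units + 0 from the BH atom = 10.
That gives a 4n+2 count (10, n = 2).

Aromatic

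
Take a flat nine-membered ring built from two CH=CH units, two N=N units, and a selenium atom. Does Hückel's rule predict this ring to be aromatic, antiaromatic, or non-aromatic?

The p orbitals form a continuous loop: every atom in a ring double bond is sp² and brings one electron to the p orbital; each =N– nitrogen is pyridine-type (lone pair in the sp² plane, one electron in the p orbital); the selenium donates one lone pair from its p orbital. The ring is fully conjugated.
Adding the contributions, 4 × 2 = 8 from the double-bond units + 2 from the Se atom = 10.
Since 10 = 4·2 + 2, the ring meets the 4n+2 criterion.

Aromatic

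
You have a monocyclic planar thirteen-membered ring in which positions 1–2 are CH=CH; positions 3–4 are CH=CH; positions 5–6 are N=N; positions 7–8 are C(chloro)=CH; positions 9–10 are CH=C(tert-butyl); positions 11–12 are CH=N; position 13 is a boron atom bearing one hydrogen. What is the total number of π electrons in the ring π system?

12

Every ring atom contributes a p orbital perpendicular to the ring (the double-bond atoms are sp², each contributing one p electron; each =N– nitrogen is pyridine-type (lone pair in the sp² plane, one electron in the p orbital); the boron has an empty p orbital), so the π system is cyclic and fully conjugated.
Counting π electrons: 6 × 2 = 12 from the double-bond units + 0 from the BH atom = 12.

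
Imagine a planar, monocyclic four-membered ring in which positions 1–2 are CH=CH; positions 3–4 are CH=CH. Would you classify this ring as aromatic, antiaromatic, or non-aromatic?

The p orbitals form a continuous loop: every atom in a ring double bond is sp² and brings one electron to the p orbital. The ring is fully conjugated.
Adding the contributions, 2 × 2 = 4 from the 2 double-bond units.
4 = 4(1); a planar, fully conjugated 4n system is antiaromatic.
(The species described is cyclobutadiene.)

Antiaromatic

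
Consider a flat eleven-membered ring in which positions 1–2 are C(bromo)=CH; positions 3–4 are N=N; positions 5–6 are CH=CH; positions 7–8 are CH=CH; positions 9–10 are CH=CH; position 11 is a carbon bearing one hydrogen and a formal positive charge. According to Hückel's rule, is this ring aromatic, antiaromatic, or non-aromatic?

Every ring atom contributes a p orbital perpendicular to the ring (every atom in a ring double bond is sp² and brings one electron to the p orbital; the doubly-bonded nitrogens are pyridine-type — their lone pairs lie in the ring plane, leaving one electron in the p orbital; the carbocation has an empty p orbital), so the π system is cyclic and fully conjugated.
Adding the contributions, 5 × 2 = 10 from the double-bond units + 0 from the CH(+) atom = 10.
Since 10 = 4·2 + 2, the ring meets the 4n+2 criterion.

Aromatic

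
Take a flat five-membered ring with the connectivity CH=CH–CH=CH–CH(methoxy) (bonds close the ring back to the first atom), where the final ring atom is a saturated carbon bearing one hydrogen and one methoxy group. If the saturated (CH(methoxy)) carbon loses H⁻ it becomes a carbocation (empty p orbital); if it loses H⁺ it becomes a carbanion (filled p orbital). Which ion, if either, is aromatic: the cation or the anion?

The anion

In either ion the ring is fully conjugated: every atom, including the new sp² carbon, supplies a p orbital.
Cation: 2 × 2 + 0 = 4 π electrons → 4(1), antiaromatic.
Anion: 2 × 2 + 2 = 6 π electrons → 4(1)+2, aromatic.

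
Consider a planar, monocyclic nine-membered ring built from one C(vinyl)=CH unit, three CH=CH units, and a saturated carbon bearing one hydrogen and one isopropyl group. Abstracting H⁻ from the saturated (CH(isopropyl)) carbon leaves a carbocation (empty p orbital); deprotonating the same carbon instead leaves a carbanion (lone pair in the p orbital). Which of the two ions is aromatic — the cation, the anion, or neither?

The anion

In both ions every ring atom is sp² and contributes a p orbital, so both rings are fully conjugated.
Cation: 4 × 2 + 0 = 8 π electrons → 4(2), antiaromatic.
Anion: 4 × 2 + 2 = 10 π electrons → 4(2)+2, aromatic.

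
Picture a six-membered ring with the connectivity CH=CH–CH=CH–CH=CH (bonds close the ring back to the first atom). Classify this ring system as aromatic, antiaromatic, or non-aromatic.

Check conjugation: every atom in a ring double bond is sp² and brings one electron to the p orbital — every position has a p orbital, so the cyclic π system is continuous.
π-electron count: 3 × 2 = 6 from the 3 double-bond units.
That gives a 4n+2 count (6, n = 1).
This is benzene.

Aromatic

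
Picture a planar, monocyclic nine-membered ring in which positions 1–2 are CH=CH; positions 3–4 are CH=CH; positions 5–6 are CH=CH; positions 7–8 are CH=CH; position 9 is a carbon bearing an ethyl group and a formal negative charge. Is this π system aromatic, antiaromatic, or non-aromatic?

Check conjugation: the double-bond atoms are sp², each contributing one p electron; the carbanion's lone pair occupies the p orbital — every position has a p orbital, so the cyclic π system is continuous.
π-electron count: 4 × 2 = 8 from the double-bond units + 2 from the C(ethyl)(-) atom = 10.
10 = 4(2) + 2, which satisfies Hückel's 4n+2 rule.

Aromatic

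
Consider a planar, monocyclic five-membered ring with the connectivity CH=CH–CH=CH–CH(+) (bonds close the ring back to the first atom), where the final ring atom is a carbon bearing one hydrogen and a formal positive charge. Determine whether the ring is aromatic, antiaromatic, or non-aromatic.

Antiaromatic

All ring atoms are sp² and supply a p orbital to the ring (every atom in a ring double bond is sp² and brings one electron to the p orbital; the carbocation has an empty p orbital); the conjugation is uninterrupted.
π-electron count: 2 × 2 = 4 from the double-bond units + 0 from the CH(+) atom = 4.
With 4 = 4·1 π electrons, Hückel's rule classifies the planar ring as antiaromatic.
This is the cyclopentadienyl cation.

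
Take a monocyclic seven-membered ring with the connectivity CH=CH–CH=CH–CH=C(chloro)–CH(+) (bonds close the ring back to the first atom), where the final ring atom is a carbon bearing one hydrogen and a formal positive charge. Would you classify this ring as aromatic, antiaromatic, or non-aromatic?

Aromatic

Every ring atom contributes a p orbital perpendicular to the ring (every atom in a ring double bond is sp² and brings one electron to the p orbital; the carbocation has an empty p orbital), so the π system is cyclic and fully conjugated.
Counting π electrons: 3 × 2 = 6 from the double-bond units + 0 from the CH(+) atom = 6.
That gives a 4n+2 count (6, n = 1).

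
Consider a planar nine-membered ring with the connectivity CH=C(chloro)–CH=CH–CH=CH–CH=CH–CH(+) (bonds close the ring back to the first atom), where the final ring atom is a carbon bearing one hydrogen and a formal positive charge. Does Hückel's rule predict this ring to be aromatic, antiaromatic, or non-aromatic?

All ring atoms are sp² and supply a p orbital to the ring (each doubly-bonded ring atom is sp² with one p-orbital electron; the carbocation has an empty p orbital); the conjugation is uninterrupted.
Tallying contributions gives 4 × 2 = 8 from the double-bond units + 0 from the CH(+) atom = 8.
8 is a 4n count (n = 2), so the planar conjugated ring is antiaromatic.

Antiaromatic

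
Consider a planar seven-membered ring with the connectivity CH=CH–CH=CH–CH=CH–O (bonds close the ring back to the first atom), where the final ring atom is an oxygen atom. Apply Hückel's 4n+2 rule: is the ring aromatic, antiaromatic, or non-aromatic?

Antiaromatic

All ring atoms are sp² and supply a p orbital to the ring (each doubly-bonded ring atom is sp² with one p-orbital electron; the oxygen donates one lone pair from its p orbital); the conjugation is uninterrupted.
Counting π electrons: 3 × 2 = 6 from the double-bond units + 2 from the O atom = 8.
8 = 4(2); a planar, fully conjugated 4n system is antiaromatic.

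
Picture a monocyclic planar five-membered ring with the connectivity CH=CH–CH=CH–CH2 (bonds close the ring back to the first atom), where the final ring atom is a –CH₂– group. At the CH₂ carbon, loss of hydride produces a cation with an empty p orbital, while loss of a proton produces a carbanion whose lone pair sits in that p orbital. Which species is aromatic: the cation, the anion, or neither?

The anion

In either ion the ring is fully conjugated: every atom, including the new sp² carbon, supplies a p orbital.
Cation: 2 × 2 + 0 = 4 π electrons → 4(1), antiaromatic.
Anion: 2 × 2 + 2 = 6 π electrons → 4(1)+2, aromatic.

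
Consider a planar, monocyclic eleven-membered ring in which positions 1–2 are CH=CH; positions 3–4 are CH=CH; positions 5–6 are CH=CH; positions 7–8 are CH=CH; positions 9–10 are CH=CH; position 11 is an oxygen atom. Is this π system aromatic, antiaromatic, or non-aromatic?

Antiaromatic

Check conjugation: every atom in a ring double bond is sp² and brings one electron to the p orbital; the oxygen donates one lone pair from its p orbital — every position has a p orbital, so the cyclic π system is continuous.
Adding the contributions, 5 × 2 = 10 from the double-bond units + 2 from the O atom = 12.
12 is a 4n count (n = 3), so the planar conjugated ring is antiaromatic.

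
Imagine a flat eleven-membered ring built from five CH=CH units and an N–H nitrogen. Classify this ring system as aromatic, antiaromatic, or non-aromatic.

The p orbitals form a continuous loop: the double-bond atoms are sp², each contributing one p electron; the pyrrole-type nitrogen donates its lone pair from the p orbital. The ring is fully conjugated.
Counting π electrons: 5 × 2 = 10 from the double-bond units + 2 from the NH atom = 12.
A 4n π count (12, n = 3) in a planar conjugated ring means antiaromatic.

Antiaromatic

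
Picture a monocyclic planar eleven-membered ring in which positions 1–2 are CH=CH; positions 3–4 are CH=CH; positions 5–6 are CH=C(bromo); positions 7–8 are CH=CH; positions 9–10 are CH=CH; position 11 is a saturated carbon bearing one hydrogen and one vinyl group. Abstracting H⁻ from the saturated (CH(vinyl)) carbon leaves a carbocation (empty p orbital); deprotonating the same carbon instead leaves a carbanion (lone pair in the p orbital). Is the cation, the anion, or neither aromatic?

The cation

In either ion the ring is fully conjugated: every atom, including the new sp² carbon, supplies a p orbital.
Cation: 5 × 2 + 0 = 10 π electrons → 4(2)+2, aromatic.
Anion: 5 × 2 + 2 = 12 π electrons → 4(3), antiaromatic.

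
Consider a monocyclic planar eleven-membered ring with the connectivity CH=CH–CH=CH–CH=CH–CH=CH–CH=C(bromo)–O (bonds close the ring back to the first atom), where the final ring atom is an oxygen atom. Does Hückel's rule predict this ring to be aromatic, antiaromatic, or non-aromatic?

Antiaromatic

Check conjugation: each doubly-bonded ring atom is sp² with one p-orbital electron; the oxygen donates one lone pair from its p orbital — every position has a p orbital, so the cyclic π system is continuous.
Tallying contributions gives 5 × 2 = 10 from the double-bond units + 2 from the O atom = 12.
12 is a 4n count (n = 3), so the planar conjugated ring is antiaromatic.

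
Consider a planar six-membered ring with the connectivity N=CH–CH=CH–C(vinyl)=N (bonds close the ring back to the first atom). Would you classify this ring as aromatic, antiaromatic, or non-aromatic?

Aromatic

Every ring atom contributes a p orbital perpendicular to the ring (every atom in a ring double bond is sp² and brings one electron to the p orbital; each =N– nitrogen is pyridine-type (lone pair in the sp² plane, one electron in the p orbital)), so the π system is cyclic and fully conjugated.
Adding the contributions, 3 × 2 = 6 from the 3 double-bond units.
6 = 4(1) + 2, which satisfies Hückel's 4n+2 rule.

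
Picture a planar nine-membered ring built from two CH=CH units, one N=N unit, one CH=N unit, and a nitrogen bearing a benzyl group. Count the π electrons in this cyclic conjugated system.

All ring atoms are sp² and supply a p orbital to the ring (each doubly-bonded ring atom is sp² with one p-orbital electron; each =N– nitrogen is pyridine-type (lone pair in the sp² plane, one electron in the p orbital); the pyrrole-type nitrogen donates its lone pair from the p orbital); the conjugation is uninterrupted.
Adding the contributions, 4 × 2 = 8 from the double-bond units + 2 from the N(benzyl) atom = 10.

10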